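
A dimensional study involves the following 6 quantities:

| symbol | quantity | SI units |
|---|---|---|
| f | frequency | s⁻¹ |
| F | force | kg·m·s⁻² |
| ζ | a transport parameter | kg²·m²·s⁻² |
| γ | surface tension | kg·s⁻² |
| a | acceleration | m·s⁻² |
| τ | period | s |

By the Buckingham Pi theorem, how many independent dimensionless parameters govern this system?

3

There are 6 variables and 3 base dimensions (M, L, T).
The dimension matrix has rank 3.
Independent dimensionless groups: 6 − 3 = 3.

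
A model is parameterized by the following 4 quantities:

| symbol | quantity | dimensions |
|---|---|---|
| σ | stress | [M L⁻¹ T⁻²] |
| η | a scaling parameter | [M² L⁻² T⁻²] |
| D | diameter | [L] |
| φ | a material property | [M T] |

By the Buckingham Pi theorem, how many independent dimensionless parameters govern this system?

1

There are 4 variables and 3 base dimensions (M, L, T).
The dimension matrix has rank 3.
Independent dimensionless groups: 4 − 3 = 1.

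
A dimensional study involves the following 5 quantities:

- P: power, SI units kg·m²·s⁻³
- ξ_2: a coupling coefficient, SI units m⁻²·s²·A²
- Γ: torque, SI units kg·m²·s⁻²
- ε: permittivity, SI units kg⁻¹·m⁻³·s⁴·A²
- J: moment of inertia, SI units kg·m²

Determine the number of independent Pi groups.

There are 5 variables and 4 base dimensions (M, L, T, I).
The dimension matrix has rank 4.
Independent dimensionless groups: 5 − 4 = 1.

1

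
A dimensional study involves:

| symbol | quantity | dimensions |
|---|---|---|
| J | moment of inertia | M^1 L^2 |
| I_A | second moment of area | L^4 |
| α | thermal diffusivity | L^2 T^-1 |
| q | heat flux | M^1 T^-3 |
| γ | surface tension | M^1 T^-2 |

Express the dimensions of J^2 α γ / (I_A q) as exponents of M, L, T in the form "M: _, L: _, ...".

M: 2, L: 2, T: 0

Collect each base-dimension exponent across the product:
  M: 2·(1) − (0) + (0) − (1) + (1) = 2
  L: 2·(2) − (4) + (2) − (0) + (0) = 2
  T: 2·(0) − (0) + (-1) − (-3) + (-2) = 0
So the dimensions are [M² L²].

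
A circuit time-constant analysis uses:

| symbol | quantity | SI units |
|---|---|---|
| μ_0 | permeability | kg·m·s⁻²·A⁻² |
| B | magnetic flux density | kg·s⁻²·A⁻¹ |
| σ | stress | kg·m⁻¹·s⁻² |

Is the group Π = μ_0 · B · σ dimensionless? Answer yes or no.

no

Sum the exponent of each base dimension across the product:
  M: [μ_0]_M + [B]_M + [σ]_M = (1) + (1) + (1) = 3
  L: [μ_0]_L + [B]_L + [σ]_L = (1) + (0) + (-1) = 0
  T: [μ_0]_T + [B]_T + [σ]_T = (-2) + (-2) + (-2) = -6
  I: [μ_0]_I + [B]_I + [σ]_I = (-2) + (-1) + (0) = -3
Net dimensions [M³ T⁻⁶ I⁻³] ≠ [1] — not dimensionless.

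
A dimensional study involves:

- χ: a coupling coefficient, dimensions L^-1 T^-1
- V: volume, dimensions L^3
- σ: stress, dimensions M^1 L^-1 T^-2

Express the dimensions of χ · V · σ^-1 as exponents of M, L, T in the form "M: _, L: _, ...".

Collect each base-dimension exponent across the product:
  M: (0) + (0) − (1) = -1
  L: (-1) + (3) − (-1) = 3
  T: (-1) + (0) − (-2) = 1
So the dimensions are [M⁻¹ L³ T].

M: -1, L: 3, T: 1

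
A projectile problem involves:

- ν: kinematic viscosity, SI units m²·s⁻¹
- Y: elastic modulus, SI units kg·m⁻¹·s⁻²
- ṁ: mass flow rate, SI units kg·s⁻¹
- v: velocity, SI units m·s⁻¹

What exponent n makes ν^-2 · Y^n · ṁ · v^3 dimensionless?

Balance the M exponent: (1)·n from Y, plus −2·(0) + (1) + 3·(0) = 1 from the rest, must sum to zero.
n + 1 = 0, so n = -1.

-1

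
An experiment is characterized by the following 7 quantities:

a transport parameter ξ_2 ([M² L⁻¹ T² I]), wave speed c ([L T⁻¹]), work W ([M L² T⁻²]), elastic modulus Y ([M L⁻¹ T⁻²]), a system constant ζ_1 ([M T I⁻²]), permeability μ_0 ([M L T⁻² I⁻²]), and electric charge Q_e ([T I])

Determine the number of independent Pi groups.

3

There are 7 variables and 4 base dimensions (M, L, T, I).
The dimension matrix has rank 4.
Independent dimensionless groups: 7 − 4 = 3.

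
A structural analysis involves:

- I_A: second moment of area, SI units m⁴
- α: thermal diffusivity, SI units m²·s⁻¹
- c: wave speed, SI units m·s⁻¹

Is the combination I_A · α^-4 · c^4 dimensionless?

Sum the exponent of each base dimension across the product:
  M: [I_A]_M − 4·[α]_M + 4·[c]_M = (0) − 4·(0) + 4·(0) = 0
  L: [I_A]_L − 4·[α]_L + 4·[c]_L = (4) − 4·(2) + 4·(1) = 0
  T: [I_A]_T − 4·[α]_T + 4·[c]_T = (0) − 4·(-1) + 4·(-1) = 0
All base exponents vanish — dimensionless.

yes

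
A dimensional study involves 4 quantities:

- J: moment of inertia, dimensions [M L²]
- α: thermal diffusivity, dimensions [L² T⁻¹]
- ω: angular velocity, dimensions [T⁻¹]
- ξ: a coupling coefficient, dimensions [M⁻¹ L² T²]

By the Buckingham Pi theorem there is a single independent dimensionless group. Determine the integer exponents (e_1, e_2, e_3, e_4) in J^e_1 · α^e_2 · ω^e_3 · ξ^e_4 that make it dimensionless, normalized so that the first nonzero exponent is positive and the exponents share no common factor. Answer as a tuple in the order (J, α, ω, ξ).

M: e_1·(1) + e_2·(0) + e_3·(0) + e_4·(-1) = 0
L: e_1·(2) + e_2·(2) + e_3·(0) + e_4·(2) = 0
T: e_1·(0) + e_2·(-1) + e_3·(-1) + e_4·(2) = 0
Solving this homogeneous linear system for the smallest-integer solution (first nonzero entry positive) gives (1, -2, 4, 1).

(1, -2, 4, 1)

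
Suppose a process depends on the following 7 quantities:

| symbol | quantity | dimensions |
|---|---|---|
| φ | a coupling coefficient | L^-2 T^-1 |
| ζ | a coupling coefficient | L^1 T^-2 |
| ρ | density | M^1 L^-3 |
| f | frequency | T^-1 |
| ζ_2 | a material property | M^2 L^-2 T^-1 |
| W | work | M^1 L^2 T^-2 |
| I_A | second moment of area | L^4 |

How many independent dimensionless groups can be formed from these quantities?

4

There are 7 variables and 3 base dimensions (M, L, T).
The dimension matrix has rank 3.
Independent dimensionless groups: 7 − 3 = 4.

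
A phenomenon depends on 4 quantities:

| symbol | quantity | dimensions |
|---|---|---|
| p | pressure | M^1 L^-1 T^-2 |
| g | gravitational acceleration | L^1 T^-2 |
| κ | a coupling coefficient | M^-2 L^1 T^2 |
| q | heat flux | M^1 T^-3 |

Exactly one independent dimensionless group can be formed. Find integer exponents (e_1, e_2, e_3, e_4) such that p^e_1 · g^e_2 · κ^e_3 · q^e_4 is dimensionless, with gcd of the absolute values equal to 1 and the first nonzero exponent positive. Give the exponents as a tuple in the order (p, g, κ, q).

M: e_1·(1) + e_2·(0) + e_3·(-2) + e_4·(1) = 0
L: e_1·(-1) + e_2·(1) + e_3·(1) + e_4·(0) = 0
T: e_1·(-2) + e_2·(-2) + e_3·(2) + e_4·(-3) = 0
Solving this homogeneous linear system for the smallest-integer solution (first nonzero entry positive) gives (2, 3, -1, -4).

(2, 3, -1, -4)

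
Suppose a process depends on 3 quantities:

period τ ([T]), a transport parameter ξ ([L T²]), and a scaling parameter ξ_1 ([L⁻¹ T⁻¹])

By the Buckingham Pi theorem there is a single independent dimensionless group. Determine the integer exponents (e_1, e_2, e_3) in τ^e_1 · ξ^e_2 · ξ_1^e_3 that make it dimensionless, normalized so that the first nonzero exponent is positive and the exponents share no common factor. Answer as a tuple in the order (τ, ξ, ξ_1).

(1, -1, -1)

L: e_1·(0) + e_2·(1) + e_3·(-1) = 0
T: e_1·(1) + e_2·(2) + e_3·(-1) = 0
Solving this homogeneous linear system for the smallest-integer solution (first nonzero entry positive) gives (1, -1, -1).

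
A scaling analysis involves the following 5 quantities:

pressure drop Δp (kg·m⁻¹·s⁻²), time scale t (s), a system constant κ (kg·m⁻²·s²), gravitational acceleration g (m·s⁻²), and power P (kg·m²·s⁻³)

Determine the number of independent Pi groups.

There are 5 variables and 3 base dimensions (M, L, T).
The dimension matrix has rank 3.
Independent dimensionless groups: 5 − 3 = 2.

2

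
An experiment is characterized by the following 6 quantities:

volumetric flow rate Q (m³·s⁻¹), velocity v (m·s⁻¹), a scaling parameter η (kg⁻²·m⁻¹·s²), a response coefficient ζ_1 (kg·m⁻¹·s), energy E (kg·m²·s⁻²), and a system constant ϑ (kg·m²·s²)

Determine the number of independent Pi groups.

There are 6 variables and 3 base dimensions (M, L, T).
The dimension matrix has rank 3.
Independent dimensionless groups: 6 − 3 = 3.

3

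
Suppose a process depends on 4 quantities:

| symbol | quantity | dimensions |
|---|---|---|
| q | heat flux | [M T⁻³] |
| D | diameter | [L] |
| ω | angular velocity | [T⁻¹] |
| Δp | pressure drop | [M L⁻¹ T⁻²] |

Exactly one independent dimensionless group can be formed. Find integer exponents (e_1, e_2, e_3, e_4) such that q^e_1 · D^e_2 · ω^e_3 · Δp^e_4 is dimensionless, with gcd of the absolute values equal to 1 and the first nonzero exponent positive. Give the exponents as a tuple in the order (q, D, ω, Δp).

M: e_1·(1) + e_2·(0) + e_3·(0) + e_4·(1) = 0
L: e_1·(0) + e_2·(1) + e_3·(0) + e_4·(-1) = 0
T: e_1·(-3) + e_2·(0) + e_3·(-1) + e_4·(-2) = 0
Solving this homogeneous linear system for the smallest-integer solution (first nonzero entry positive) gives (1, -1, -1, -1).

(1, -1, -1, -1)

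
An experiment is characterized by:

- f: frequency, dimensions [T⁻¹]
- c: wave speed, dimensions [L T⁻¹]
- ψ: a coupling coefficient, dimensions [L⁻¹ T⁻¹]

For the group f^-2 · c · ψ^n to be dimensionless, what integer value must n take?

Balance the L exponent: (-1)·n from ψ, plus −2·(0) + (1) = 1 from the rest, must sum to zero.
−n + 1 = 0, so n = 1.

1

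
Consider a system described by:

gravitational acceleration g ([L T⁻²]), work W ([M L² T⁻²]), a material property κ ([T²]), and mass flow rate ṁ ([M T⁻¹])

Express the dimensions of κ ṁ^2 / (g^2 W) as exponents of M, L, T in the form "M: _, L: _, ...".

Collect each base-dimension exponent across the product:
  M: −2·(0) − (1) + (0) + 2·(1) = 1
  L: −2·(1) − (2) + (0) + 2·(0) = -4
  T: −2·(-2) − (-2) + (2) + 2·(-1) = 6
So the dimensions are [M L⁻⁴ T⁶].

M: 1, L: -4, T: 6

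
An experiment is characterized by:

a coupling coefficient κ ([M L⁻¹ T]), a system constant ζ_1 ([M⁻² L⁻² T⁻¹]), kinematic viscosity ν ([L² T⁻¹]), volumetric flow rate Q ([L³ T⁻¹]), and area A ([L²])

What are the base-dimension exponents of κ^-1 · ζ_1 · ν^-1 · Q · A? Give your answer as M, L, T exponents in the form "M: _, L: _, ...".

Collect each base-dimension exponent across the product:
  M: −(1) + (-2) − (0) + (0) + (0) = -3
  L: −(-1) + (-2) − (2) + (3) + (2) = 2
  T: −(1) + (-1) − (-1) + (-1) + (0) = -2
So the dimensions are [M⁻³ L² T⁻²].

M: -3, L: 2, T: -2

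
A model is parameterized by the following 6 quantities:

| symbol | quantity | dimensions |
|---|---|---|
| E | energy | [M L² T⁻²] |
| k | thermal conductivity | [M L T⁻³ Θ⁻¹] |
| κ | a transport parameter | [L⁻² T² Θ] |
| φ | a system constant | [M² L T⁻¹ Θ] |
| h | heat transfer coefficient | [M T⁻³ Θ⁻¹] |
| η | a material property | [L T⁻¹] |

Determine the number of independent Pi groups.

2

There are 6 variables and 4 base dimensions (M, L, T, Θ).
The dimension matrix has rank 4.
Independent dimensionless groups: 6 − 4 = 2.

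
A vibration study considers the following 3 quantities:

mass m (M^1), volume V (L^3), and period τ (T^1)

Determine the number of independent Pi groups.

0

There are 3 variables and 3 base dimensions (M, L, T).
The dimension matrix has rank 3.
Independent dimensionless groups: 3 − 3 = 0.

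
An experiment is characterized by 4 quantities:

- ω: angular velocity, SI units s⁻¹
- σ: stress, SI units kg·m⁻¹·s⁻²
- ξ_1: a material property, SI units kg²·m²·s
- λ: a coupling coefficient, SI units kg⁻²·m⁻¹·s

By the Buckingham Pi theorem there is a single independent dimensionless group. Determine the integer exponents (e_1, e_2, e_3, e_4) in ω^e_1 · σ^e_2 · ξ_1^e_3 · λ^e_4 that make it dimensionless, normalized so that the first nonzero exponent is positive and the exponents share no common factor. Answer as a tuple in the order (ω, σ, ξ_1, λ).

M: e_1·(0) + e_2·(1) + e_3·(2) + e_4·(-2) = 0
L: e_1·(0) + e_2·(-1) + e_3·(2) + e_4·(-1) = 0
T: e_1·(-1) + e_2·(-2) + e_3·(1) + e_4·(1) = 0
Solving this homogeneous linear system for the smallest-integer solution (first nonzero entry positive) gives (3, 2, 3, 4).

(3, 2, 3, 4)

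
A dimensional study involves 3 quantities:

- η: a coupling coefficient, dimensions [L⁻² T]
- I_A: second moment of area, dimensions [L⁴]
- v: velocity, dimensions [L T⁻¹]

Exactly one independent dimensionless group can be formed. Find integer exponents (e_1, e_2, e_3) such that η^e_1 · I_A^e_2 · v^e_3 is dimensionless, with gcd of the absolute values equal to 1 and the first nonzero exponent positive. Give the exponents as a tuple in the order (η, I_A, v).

L: e_1·(-2) + e_2·(4) + e_3·(1) = 0
T: e_1·(1) + e_2·(0) + e_3·(-1) = 0
Solving this homogeneous linear system for the smallest-integer solution (first nonzero entry positive) gives (4, 1, 4).

(4, 1, 4)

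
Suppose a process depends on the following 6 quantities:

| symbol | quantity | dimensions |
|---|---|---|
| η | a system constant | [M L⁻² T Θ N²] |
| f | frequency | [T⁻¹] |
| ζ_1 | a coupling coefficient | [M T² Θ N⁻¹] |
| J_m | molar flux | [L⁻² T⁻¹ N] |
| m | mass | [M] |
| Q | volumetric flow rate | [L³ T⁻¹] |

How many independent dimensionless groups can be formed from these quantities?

1

There are 6 variables and 5 base dimensions (M, L, T, Θ, N).
The dimension matrix has rank 5.
Independent dimensionless groups: 6 − 5 = 1.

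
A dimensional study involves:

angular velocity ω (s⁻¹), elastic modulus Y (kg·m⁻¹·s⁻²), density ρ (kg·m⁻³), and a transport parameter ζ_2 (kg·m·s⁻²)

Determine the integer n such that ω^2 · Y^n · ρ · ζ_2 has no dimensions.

-2

Balance the M exponent: (1)·n from Y, plus 2·(0) + (1) + (1) = 2 from the rest, must sum to zero.
n + 2 = 0, so n = -2.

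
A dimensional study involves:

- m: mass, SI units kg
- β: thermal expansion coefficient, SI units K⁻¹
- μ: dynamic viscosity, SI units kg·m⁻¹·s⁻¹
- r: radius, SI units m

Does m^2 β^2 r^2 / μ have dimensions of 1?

no

Sum the exponent of each base dimension across the product:
  M: 2·[m]_M + 2·[β]_M − [μ]_M + 2·[r]_M = 2·(1) + 2·(0) − (1) + 2·(0) = 1
  L: 2·[m]_L + 2·[β]_L − [μ]_L + 2·[r]_L = 2·(0) + 2·(0) − (-1) + 2·(1) = 3
  T: 2·[m]_T + 2·[β]_T − [μ]_T + 2·[r]_T = 2·(0) + 2·(0) − (-1) + 2·(0) = 1
  Θ: 2·[m]_Θ + 2·[β]_Θ − [μ]_Θ + 2·[r]_Θ = 2·(0) + 2·(-1) − (0) + 2·(0) = -2
Net dimensions [M L³ T Θ⁻²] ≠ [1] — not dimensionless.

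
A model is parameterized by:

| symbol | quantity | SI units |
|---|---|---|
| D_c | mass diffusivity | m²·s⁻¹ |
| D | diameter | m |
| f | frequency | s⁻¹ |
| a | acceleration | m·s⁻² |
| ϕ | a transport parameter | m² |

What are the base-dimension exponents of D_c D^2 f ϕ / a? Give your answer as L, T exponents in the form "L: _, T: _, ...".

Collect each base-dimension exponent across the product:
  L: (2) + 2·(1) + (0) − (1) + (2) = 5
  T: (-1) + 2·(0) + (-1) − (-2) + (0) = 0
So the dimensions are [L⁵].

L: 5, T: 0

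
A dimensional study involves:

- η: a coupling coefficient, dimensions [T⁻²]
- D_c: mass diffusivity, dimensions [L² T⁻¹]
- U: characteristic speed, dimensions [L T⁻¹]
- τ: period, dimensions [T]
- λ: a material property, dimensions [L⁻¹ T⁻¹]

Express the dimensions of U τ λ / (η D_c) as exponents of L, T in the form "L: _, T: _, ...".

L: -2, T: 2

Collect each base-dimension exponent across the product:
  L: −(0) − (2) + (1) + (0) + (-1) = -2
  T: −(-2) − (-1) + (-1) + (1) + (-1) = 2
So the dimensions are [L⁻² T²].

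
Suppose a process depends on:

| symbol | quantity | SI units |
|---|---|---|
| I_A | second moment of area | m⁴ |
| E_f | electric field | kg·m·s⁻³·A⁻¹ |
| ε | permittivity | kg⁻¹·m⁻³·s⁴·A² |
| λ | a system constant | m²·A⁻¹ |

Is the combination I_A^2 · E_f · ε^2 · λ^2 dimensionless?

Sum the exponent of each base dimension across the product:
  M: 2·[I_A]_M + [E_f]_M + 2·[ε]_M + 2·[λ]_M = 2·(0) + (1) + 2·(-1) + 2·(0) = -1
  L: 2·[I_A]_L + [E_f]_L + 2·[ε]_L + 2·[λ]_L = 2·(4) + (1) + 2·(-3) + 2·(2) = 7
  T: 2·[I_A]_T + [E_f]_T + 2·[ε]_T + 2·[λ]_T = 2·(0) + (-3) + 2·(4) + 2·(0) = 5
  I: 2·[I_A]_I + [E_f]_I + 2·[ε]_I + 2·[λ]_I = 2·(0) + (-1) + 2·(2) + 2·(-1) = 1
Net dimensions [M⁻¹ L⁷ T⁵ I] ≠ [1] — not dimensionless.

no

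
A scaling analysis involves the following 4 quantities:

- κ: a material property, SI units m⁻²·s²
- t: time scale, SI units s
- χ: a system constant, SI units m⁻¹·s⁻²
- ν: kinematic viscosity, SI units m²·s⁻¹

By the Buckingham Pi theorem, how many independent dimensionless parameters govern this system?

2

There are 4 variables and 2 base dimensions (L, T).
The dimension matrix has rank 2.
Independent dimensionless groups: 4 − 2 = 2.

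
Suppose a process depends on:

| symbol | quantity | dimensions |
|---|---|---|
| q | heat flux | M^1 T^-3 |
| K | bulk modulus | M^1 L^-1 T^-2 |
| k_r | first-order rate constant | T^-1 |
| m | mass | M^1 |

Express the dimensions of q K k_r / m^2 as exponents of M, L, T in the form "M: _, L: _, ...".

Collect each base-dimension exponent across the product:
  M: (1) + (1) + (0) − 2·(1) = 0
  L: (0) + (-1) + (0) − 2·(0) = -1
  T: (-3) + (-2) + (-1) − 2·(0) = -6
So the dimensions are [L⁻¹ T⁻⁶].

M: 0, L: -1, T: -6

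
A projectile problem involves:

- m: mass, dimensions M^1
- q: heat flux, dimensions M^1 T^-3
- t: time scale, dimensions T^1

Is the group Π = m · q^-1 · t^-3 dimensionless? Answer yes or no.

Sum the exponent of each base dimension across the product:
  M: [m]_M − [q]_M − 3·[t]_M = (1) − (1) − 3·(0) = 0
  L: [m]_L − [q]_L − 3·[t]_L = (0) − (0) − 3·(0) = 0
  T: [m]_T − [q]_T − 3·[t]_T = (0) − (-3) − 3·(1) = 0
All base exponents vanish — dimensionless.

yes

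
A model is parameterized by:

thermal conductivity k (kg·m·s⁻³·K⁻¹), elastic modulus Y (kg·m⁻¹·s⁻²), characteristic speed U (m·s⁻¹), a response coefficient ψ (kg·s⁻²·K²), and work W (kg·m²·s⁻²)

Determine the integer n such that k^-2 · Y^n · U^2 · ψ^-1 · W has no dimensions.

2

Balance the M exponent: (1)·n from Y, plus −2·(1) + 2·(0) − (1) + (1) = -2 from the rest, must sum to zero.
n − 2 = 0, so n = 2.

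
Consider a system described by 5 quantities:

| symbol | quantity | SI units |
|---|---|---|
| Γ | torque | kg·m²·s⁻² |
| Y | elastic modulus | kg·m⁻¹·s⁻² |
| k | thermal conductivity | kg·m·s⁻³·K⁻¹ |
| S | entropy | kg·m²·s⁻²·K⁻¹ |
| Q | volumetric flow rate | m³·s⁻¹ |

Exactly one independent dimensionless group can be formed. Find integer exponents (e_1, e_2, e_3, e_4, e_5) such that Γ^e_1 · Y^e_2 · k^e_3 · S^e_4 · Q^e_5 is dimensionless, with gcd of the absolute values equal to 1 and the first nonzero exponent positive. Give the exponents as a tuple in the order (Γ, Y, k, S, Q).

M: e_1·(1) + e_2·(1) + e_3·(1) + e_4·(1) + e_5·(0) = 0
L: e_1·(2) + e_2·(-1) + e_3·(1) + e_4·(2) + e_5·(3) = 0
T: e_1·(-2) + e_2·(-2) + e_3·(-3) + e_4·(-2) + e_5·(-1) = 0
Θ: e_1·(0) + e_2·(0) + e_3·(-1) + e_4·(-1) + e_5·(0) = 0
Solving this homogeneous linear system for the smallest-integer solution (first nonzero entry positive) gives (4, -4, 3, -3, -3).

(4, -4, 3, -3, -3)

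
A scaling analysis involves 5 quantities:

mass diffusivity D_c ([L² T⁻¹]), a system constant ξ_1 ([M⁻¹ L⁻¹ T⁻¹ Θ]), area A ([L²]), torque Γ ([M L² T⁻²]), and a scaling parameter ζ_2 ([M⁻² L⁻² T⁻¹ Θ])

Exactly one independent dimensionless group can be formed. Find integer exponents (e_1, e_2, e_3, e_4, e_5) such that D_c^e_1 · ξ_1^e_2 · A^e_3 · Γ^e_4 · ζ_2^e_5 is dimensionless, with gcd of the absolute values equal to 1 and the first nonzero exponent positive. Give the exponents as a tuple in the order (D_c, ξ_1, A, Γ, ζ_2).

M: e_1·(0) + e_2·(-1) + e_3·(0) + e_4·(1) + e_5·(-2) = 0
L: e_1·(2) + e_2·(-1) + e_3·(2) + e_4·(2) + e_5·(-2) = 0
T: e_1·(-1) + e_2·(-1) + e_3·(0) + e_4·(-2) + e_5·(-1) = 0
Θ: e_1·(0) + e_2·(1) + e_3·(0) + e_4·(0) + e_5·(1) = 0
Solving this homogeneous linear system for the smallest-integer solution (first nonzero entry positive) gives (4, 2, -3, -2, -2).

(4, 2, -3, -2, -2)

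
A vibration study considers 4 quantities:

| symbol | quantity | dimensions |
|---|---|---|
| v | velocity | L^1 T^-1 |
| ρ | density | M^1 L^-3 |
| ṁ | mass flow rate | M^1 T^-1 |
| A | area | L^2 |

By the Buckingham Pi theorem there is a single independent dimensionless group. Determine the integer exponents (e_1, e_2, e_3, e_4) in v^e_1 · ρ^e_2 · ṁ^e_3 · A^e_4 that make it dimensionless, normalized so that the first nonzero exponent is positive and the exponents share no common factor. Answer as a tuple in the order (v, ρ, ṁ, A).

(1, 1, -1, 1)

M: e_1·(0) + e_2·(1) + e_3·(1) + e_4·(0) = 0
L: e_1·(1) + e_2·(-3) + e_3·(0) + e_4·(2) = 0
T: e_1·(-1) + e_2·(0) + e_3·(-1) + e_4·(0) = 0
Solving this homogeneous linear system for the smallest-integer solution (first nonzero entry positive) gives (1, 1, -1, 1).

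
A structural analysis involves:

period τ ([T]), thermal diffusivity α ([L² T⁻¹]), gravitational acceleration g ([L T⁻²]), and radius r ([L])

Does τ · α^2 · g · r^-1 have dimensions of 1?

Sum the exponent of each base dimension across the product:
  L: [τ]_L + 2·[α]_L + [g]_L − [r]_L = (0) + 2·(2) + (1) − (1) = 4
  T: [τ]_T + 2·[α]_T + [g]_T − [r]_T = (1) + 2·(-1) + (-2) − (0) = -3
Net dimensions [L⁴ T⁻³] ≠ [1] — not dimensionless.

no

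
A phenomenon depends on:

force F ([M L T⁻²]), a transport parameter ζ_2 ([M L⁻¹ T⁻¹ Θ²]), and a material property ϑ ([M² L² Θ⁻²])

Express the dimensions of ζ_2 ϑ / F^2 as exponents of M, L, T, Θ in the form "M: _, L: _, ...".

Collect each base-dimension exponent across the product:
  M: −2·(1) + (1) + (2) = 1
  L: −2·(1) + (-1) + (2) = -1
  T: −2·(-2) + (-1) + (0) = 3
  Θ: −2·(0) + (2) + (-2) = 0
So the dimensions are [M L⁻¹ T³].

M: 1, L: -1, T: 3, Θ: 0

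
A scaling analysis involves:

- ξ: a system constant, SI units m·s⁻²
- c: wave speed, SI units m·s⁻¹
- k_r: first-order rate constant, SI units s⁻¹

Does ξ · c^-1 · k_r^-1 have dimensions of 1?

yes

Sum the exponent of each base dimension across the product:
  L: [ξ]_L − [c]_L − [k_r]_L = (1) − (1) − (0) = 0
  T: [ξ]_T − [c]_T − [k_r]_T = (-2) − (-1) − (-1) = 0
All base exponents vanish — dimensionless.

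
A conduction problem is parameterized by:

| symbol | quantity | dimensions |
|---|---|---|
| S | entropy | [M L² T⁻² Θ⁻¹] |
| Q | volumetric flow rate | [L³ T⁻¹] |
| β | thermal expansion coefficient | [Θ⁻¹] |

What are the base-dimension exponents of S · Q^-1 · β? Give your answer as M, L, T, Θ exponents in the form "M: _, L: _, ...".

M: 1, L: -1, T: -1, Θ: -2

Collect each base-dimension exponent across the product:
  M: (1) − (0) + (0) = 1
  L: (2) − (3) + (0) = -1
  T: (-2) − (-1) + (0) = -1
  Θ: (-1) − (0) + (-1) = -2
So the dimensions are [M L⁻¹ T⁻¹ Θ⁻²].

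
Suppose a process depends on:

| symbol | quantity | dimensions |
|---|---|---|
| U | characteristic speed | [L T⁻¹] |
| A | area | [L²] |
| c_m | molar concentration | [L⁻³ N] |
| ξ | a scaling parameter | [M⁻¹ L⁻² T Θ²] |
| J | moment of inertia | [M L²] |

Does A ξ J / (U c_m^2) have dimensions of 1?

no

Sum the exponent of each base dimension across the product:
  M: −[U]_M + [A]_M − 2·[c_m]_M + [ξ]_M + [J]_M = −(0) + (0) − 2·(0) + (-1) + (1) = 0
  L: −[U]_L + [A]_L − 2·[c_m]_L + [ξ]_L + [J]_L = −(1) + (2) − 2·(-3) + (-2) + (2) = 7
  T: −[U]_T + [A]_T − 2·[c_m]_T + [ξ]_T + [J]_T = −(-1) + (0) − 2·(0) + (1) + (0) = 2
  Θ: −[U]_Θ + [A]_Θ − 2·[c_m]_Θ + [ξ]_Θ + [J]_Θ = −(0) + (0) − 2·(0) + (2) + (0) = 2
  N: −[U]_N + [A]_N − 2·[c_m]_N + [ξ]_N + [J]_N = −(0) + (0) − 2·(1) + (0) + (0) = -2
Net dimensions [L⁷ T² Θ² N⁻²] ≠ [1] — not dimensionless.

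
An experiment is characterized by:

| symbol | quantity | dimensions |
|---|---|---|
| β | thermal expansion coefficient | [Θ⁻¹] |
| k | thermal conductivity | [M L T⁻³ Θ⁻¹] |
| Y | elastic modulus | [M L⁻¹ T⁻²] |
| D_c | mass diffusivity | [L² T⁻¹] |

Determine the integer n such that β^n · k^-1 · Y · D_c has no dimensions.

1

Balance the Θ exponent: (-1)·n from β, plus −(-1) + (0) + (0) = 1 from the rest, must sum to zero.
−n + 1 = 0, so n = 1.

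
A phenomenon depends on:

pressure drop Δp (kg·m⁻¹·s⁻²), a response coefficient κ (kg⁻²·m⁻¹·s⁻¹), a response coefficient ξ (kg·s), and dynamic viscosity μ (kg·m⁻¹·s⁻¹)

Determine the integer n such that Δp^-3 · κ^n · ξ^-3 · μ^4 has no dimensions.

-1

Balance the M exponent: (-2)·n from κ, plus −3·(1) − 3·(1) + 4·(1) = -2 from the rest, must sum to zero.
-2n − 2 = 0, so n = -1.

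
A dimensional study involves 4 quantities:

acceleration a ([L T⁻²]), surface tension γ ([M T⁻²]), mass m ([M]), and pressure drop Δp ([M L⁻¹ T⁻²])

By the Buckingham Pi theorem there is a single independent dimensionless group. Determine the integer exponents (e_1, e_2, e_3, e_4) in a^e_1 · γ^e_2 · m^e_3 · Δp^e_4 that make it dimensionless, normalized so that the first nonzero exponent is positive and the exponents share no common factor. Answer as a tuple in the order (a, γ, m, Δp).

M: e_1·(0) + e_2·(1) + e_3·(1) + e_4·(1) = 0
L: e_1·(1) + e_2·(0) + e_3·(0) + e_4·(-1) = 0
T: e_1·(-2) + e_2·(-2) + e_3·(0) + e_4·(-2) = 0
Solving this homogeneous linear system for the smallest-integer solution (first nonzero entry positive) gives (1, -2, 1, 1).

(1, -2, 1, 1)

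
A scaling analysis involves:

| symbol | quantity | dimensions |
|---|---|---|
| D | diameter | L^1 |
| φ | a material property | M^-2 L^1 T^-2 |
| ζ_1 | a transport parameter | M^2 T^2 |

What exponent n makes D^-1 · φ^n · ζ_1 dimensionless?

1

Balance the M exponent: (-2)·n from φ, plus −(0) + (2) = 2 from the rest, must sum to zero.
-2n + 2 = 0, so n = 1.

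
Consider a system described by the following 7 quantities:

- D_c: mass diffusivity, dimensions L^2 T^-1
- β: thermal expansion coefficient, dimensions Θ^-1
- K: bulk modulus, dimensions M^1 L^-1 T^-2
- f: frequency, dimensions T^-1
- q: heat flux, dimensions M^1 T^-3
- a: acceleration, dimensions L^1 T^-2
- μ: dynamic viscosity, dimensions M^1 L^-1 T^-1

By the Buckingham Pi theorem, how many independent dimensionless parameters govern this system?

There are 7 variables and 4 base dimensions (M, L, T, Θ).
The dimension matrix has rank 4.
Independent dimensionless groups: 7 − 4 = 3.

3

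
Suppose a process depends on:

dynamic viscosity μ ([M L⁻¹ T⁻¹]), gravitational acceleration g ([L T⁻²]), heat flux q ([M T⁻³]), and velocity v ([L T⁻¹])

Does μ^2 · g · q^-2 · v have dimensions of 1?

no

Sum the exponent of each base dimension across the product:
  M: 2·[μ]_M + [g]_M − 2·[q]_M + [v]_M = 2·(1) + (0) − 2·(1) + (0) = 0
  L: 2·[μ]_L + [g]_L − 2·[q]_L + [v]_L = 2·(-1) + (1) − 2·(0) + (1) = 0
  T: 2·[μ]_T + [g]_T − 2·[q]_T + [v]_T = 2·(-1) + (-2) − 2·(-3) + (-1) = 1
Net dimensions [T] ≠ [1] — not dimensionless.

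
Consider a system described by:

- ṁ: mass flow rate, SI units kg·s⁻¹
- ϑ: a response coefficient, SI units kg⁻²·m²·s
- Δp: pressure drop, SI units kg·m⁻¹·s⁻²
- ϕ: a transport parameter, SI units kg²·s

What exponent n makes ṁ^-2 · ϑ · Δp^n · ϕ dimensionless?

Balance the M exponent: (1)·n from Δp, plus −2·(1) + (-2) + (2) = -2 from the rest, must sum to zero.
n − 2 = 0, so n = 2.

2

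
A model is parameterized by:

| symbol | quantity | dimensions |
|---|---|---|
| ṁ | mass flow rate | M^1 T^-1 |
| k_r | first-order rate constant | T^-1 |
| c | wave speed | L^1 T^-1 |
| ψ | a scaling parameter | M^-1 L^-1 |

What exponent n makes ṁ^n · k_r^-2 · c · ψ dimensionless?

1

Balance the M exponent: (1)·n from ṁ, plus −2·(0) + (0) + (-1) = -1 from the rest, must sum to zero.
n − 1 = 0, so n = 1.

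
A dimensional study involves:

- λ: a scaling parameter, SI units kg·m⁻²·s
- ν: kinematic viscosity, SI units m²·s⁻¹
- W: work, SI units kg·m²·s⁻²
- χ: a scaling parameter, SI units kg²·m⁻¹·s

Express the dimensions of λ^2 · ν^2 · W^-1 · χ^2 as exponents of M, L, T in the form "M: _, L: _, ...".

M: 5, L: -4, T: 4

Collect each base-dimension exponent across the product:
  M: 2·(1) + 2·(0) − (1) + 2·(2) = 5
  L: 2·(-2) + 2·(2) − (2) + 2·(-1) = -4
  T: 2·(1) + 2·(-1) − (-2) + 2·(1) = 4
So the dimensions are [M⁵ L⁻⁴ T⁴].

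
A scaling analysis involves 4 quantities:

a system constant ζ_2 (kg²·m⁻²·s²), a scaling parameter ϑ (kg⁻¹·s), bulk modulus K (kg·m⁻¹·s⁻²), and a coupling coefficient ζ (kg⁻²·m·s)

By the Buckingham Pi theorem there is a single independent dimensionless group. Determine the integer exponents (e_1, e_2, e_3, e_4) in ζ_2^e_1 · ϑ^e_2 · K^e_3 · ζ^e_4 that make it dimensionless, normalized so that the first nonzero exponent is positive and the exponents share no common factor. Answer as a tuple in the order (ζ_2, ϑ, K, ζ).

(1, -3, 1, 3)

M: e_1·(2) + e_2·(-1) + e_3·(1) + e_4·(-2) = 0
L: e_1·(-2) + e_2·(0) + e_3·(-1) + e_4·(1) = 0
T: e_1·(2) + e_2·(1) + e_3·(-2) + e_4·(1) = 0
Solving this homogeneous linear system for the smallest-integer solution (first nonzero entry positive) gives (1, -3, 1, 3).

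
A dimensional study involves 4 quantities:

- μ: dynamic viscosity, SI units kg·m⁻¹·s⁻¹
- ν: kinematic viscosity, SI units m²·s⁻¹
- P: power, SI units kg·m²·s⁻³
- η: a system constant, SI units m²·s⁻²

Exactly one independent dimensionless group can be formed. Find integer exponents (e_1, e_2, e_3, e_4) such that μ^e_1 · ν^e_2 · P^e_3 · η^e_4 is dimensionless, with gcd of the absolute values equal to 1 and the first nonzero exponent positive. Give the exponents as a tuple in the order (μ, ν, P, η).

(2, 2, -2, 1)

M: e_1·(1) + e_2·(0) + e_3·(1) + e_4·(0) = 0
L: e_1·(-1) + e_2·(2) + e_3·(2) + e_4·(2) = 0
T: e_1·(-1) + e_2·(-1) + e_3·(-3) + e_4·(-2) = 0
Solving this homogeneous linear system for the smallest-integer solution (first nonzero entry positive) gives (2, 2, -2, 1).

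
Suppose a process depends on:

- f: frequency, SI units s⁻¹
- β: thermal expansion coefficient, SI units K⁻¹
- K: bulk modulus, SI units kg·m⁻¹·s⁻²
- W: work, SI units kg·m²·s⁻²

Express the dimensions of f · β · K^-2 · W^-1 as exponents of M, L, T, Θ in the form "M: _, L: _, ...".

Collect each base-dimension exponent across the product:
  M: (0) + (0) − 2·(1) − (1) = -3
  L: (0) + (0) − 2·(-1) − (2) = 0
  T: (-1) + (0) − 2·(-2) − (-2) = 5
  Θ: (0) + (-1) − 2·(0) − (0) = -1
So the dimensions are [M⁻³ T⁵ Θ⁻¹].

M: -3, L: 0, T: 5, Θ: -1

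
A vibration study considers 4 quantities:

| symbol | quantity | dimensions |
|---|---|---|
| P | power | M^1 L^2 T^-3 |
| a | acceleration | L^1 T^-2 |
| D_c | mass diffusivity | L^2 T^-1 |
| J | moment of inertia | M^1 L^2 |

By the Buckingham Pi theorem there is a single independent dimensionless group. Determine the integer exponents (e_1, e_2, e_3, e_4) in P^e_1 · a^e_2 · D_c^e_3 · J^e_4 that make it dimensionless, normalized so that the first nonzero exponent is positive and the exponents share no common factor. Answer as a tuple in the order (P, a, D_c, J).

M: e_1·(1) + e_2·(0) + e_3·(0) + e_4·(1) = 0
L: e_1·(2) + e_2·(1) + e_3·(2) + e_4·(2) = 0
T: e_1·(-3) + e_2·(-2) + e_3·(-1) + e_4·(0) = 0
Solving this homogeneous linear system for the smallest-integer solution (first nonzero entry positive) gives (1, -2, 1, -1).

(1, -2, 1, -1)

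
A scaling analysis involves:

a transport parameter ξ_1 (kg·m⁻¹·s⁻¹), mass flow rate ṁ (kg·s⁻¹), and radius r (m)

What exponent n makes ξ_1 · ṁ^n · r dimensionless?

Balance the M exponent: (1)·n from ṁ, plus (1) + (0) = 1 from the rest, must sum to zero.
n + 1 = 0, so n = -1.

-1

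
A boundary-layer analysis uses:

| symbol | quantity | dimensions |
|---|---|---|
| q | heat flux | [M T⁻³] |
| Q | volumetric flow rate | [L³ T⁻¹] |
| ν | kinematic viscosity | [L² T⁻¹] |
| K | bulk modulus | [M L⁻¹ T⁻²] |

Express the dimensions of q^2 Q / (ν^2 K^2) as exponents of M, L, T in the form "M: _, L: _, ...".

Collect each base-dimension exponent across the product:
  M: 2·(1) + (0) − 2·(0) − 2·(1) = 0
  L: 2·(0) + (3) − 2·(2) − 2·(-1) = 1
  T: 2·(-3) + (-1) − 2·(-1) − 2·(-2) = -1
So the dimensions are [L T⁻¹].

M: 0, L: 1, T: -1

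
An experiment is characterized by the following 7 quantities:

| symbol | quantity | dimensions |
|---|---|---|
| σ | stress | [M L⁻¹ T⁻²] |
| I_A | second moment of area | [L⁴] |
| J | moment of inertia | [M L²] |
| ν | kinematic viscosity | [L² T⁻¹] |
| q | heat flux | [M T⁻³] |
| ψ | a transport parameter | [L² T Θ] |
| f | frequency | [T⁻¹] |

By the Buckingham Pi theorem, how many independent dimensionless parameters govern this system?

3

There are 7 variables and 4 base dimensions (M, L, T, Θ).
The dimension matrix has rank 4.
Independent dimensionless groups: 7 − 4 = 3.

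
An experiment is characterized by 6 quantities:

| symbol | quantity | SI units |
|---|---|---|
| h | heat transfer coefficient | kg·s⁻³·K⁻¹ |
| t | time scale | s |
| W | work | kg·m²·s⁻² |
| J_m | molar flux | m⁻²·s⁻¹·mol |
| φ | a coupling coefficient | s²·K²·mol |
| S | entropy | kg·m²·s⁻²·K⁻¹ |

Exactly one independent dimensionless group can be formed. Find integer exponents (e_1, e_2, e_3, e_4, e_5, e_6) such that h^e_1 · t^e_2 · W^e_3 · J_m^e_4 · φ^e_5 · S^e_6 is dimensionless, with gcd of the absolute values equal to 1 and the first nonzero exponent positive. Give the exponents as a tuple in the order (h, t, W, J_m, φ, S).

M: e_1·(1) + e_2·(0) + e_3·(1) + e_4·(0) + e_5·(0) + e_6·(1) = 0
L: e_1·(0) + e_2·(0) + e_3·(2) + e_4·(-2) + e_5·(0) + e_6·(2) = 0
T: e_1·(-3) + e_2·(1) + e_3·(-2) + e_4·(-1) + e_5·(2) + e_6·(-2) = 0
Θ: e_1·(-1) + e_2·(0) + e_3·(0) + e_4·(0) + e_5·(2) + e_6·(-1) = 0
N: e_1·(0) + e_2·(0) + e_3·(0) + e_4·(1) + e_5·(1) + e_6·(0) = 0
Solving this homogeneous linear system for the smallest-integer solution (first nonzero entry positive) gives (1, -2, -2, -1, 1, 1).

(1, -2, -2, -1, 1, 1)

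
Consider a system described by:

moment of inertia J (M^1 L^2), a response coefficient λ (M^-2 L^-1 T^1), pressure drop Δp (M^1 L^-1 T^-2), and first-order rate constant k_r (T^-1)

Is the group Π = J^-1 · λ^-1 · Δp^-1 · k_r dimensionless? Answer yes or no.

Sum the exponent of each base dimension across the product:
  M: −[J]_M − [λ]_M − [Δp]_M + [k_r]_M = −(1) − (-2) − (1) + (0) = 0
  L: −[J]_L − [λ]_L − [Δp]_L + [k_r]_L = −(2) − (-1) − (-1) + (0) = 0
  T: −[J]_T − [λ]_T − [Δp]_T + [k_r]_T = −(0) − (1) − (-2) + (-1) = 0
All base exponents vanish — dimensionless.

yes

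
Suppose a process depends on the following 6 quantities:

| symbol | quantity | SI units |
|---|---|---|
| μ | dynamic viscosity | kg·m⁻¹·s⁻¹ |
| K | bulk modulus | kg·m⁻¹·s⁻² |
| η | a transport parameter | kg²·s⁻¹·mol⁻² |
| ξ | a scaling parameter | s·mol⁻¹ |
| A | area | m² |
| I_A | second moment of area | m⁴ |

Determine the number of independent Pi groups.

2

There are 6 variables and 4 base dimensions (M, L, T, N).
The dimension matrix has rank 4.
Independent dimensionless groups: 6 − 4 = 2.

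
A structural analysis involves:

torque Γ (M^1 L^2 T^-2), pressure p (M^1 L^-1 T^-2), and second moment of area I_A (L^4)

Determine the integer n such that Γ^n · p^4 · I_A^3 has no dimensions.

Balance the M exponent: (1)·n from Γ, plus 4·(1) + 3·(0) = 4 from the rest, must sum to zero.
n + 4 = 0, so n = -4.

-4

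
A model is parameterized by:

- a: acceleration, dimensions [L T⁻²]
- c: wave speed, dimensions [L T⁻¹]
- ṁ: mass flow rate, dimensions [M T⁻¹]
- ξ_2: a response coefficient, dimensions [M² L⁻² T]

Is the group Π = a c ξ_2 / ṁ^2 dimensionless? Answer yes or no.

yes

Sum the exponent of each base dimension across the product:
  M: [a]_M + [c]_M − 2·[ṁ]_M + [ξ_2]_M = (0) + (0) − 2·(1) + (2) = 0
  L: [a]_L + [c]_L − 2·[ṁ]_L + [ξ_2]_L = (1) + (1) − 2·(0) + (-2) = 0
  T: [a]_T + [c]_T − 2·[ṁ]_T + [ξ_2]_T = (-2) + (-1) − 2·(-1) + (1) = 0
All base exponents vanish — dimensionless.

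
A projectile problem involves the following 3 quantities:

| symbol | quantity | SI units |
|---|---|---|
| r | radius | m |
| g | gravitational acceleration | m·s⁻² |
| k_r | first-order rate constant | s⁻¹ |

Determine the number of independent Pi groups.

1

There are 3 variables and 2 base dimensions (L, T).
The dimension matrix has rank 2.
Independent dimensionless groups: 3 − 2 = 1.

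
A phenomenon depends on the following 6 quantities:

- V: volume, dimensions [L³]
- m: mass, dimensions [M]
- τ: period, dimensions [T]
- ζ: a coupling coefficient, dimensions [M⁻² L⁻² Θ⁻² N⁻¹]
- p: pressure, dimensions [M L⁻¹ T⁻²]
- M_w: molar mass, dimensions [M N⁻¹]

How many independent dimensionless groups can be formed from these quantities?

There are 6 variables and 5 base dimensions (M, L, T, Θ, N).
The dimension matrix has rank 5.
Independent dimensionless groups: 6 − 5 = 1.

1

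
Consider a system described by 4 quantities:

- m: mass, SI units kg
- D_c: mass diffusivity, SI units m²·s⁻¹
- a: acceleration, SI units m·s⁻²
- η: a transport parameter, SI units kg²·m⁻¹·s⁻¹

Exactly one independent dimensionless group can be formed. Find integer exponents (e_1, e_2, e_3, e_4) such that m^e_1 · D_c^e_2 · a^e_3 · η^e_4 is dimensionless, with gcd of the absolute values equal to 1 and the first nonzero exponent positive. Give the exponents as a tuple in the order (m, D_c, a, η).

(2, -1, 1, -1)

M: e_1·(1) + e_2·(0) + e_3·(0) + e_4·(2) = 0
L: e_1·(0) + e_2·(2) + e_3·(1) + e_4·(-1) = 0
T: e_1·(0) + e_2·(-1) + e_3·(-2) + e_4·(-1) = 0
Solving this homogeneous linear system for the smallest-integer solution (first nonzero entry positive) gives (2, -1, 1, -1).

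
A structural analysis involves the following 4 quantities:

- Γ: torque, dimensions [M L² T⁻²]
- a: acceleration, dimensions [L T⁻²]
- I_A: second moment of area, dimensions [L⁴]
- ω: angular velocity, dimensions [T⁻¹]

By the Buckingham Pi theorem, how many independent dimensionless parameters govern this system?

1

There are 4 variables and 3 base dimensions (M, L, T).
The dimension matrix has rank 3.
Independent dimensionless groups: 4 − 3 = 1.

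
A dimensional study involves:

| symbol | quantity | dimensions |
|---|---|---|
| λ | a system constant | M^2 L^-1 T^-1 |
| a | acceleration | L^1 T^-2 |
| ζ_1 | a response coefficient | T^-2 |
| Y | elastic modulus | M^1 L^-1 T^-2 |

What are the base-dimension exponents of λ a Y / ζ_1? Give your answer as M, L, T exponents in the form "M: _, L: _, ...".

M: 3, L: -1, T: -3

Collect each base-dimension exponent across the product:
  M: (2) + (0) − (0) + (1) = 3
  L: (-1) + (1) − (0) + (-1) = -1
  T: (-1) + (-2) − (-2) + (-2) = -3
So the dimensions are [M³ L⁻¹ T⁻³].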